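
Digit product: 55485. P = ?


5 × 5 × 4 × 8 × 5 = 4000


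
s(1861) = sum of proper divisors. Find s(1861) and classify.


Proper divisors: 1
Sum = 1 = 1
1 < 1861 → deficient

s(1861) = 1 (deficient)


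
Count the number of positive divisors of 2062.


2062 = 2^1 × 1031^1
d(2062) = (1+1) × (1+1) = 4

4 divisors


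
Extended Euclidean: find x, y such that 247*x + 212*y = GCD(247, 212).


Tabular extended Euclidean (each row: r = 247*s + 212*t):
r=247, s=1, t=0
r=212, s=0, t=1
q=1: r=35, s=1, t=-1   [247*(1) + 212*(-1) = 35]
q=6: r=2, s=-6, t=7   [247*(-6) + 212*(7) = 2]
q=17: r=1, s=103, t=-120   [247*(103) + 212*(-120) = 1]
q=2: r=0, s=-212, t=247   [247*(-212) + 212*(247) = 0]
GCD = 1; from the row with r=1: x=103, y=-120
Check: 247*(103) + 212*(-120) = 25441 - 25440 = 1

GCD = 1, x = 103, y = -120


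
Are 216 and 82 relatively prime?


Euclidean algorithm:
216 = 2 * 82 + 52
82 = 1 * 52 + 30
52 = 1 * 30 + 22
30 = 1 * 22 + 8
22 = 2 * 8 + 6
8 = 1 * 6 + 2
6 = 3 * 2 + 0
GCD(216, 82) = 2

No, not coprime (GCD = 2)


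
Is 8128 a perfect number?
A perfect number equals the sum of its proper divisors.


Proper divisors of 8128: 1, 2, 4, 8, 16, 32, 64, 127, 254, 508, 1016, 2032, 4064
Sum = 1 + 2 + 4 + 8 + 16 + 32 + 64 + 127 + 254 + 508 + 1016 + 2032 + 4064 = 8128

Yes, 8128 is perfect (8128 = 8128)


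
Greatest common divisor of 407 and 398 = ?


407 = 1 * 398 + 9
398 = 44 * 9 + 2
9 = 4 * 2 + 1
2 = 2 * 1 + 0
GCD = 1


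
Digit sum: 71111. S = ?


7 + 1 + 1 + 1 + 1 = 11


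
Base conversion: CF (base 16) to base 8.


CF (base 16) = 207 (decimal)
207 (decimal) = 317 (base 8)


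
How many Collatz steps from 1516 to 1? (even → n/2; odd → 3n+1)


1516 → 758 → 379 → 1138 → 569 → 1708 → 854 → 427 → 1282 → 641 → 1924 → 962 → 481 → 1444 → 722 → 361 → 1084 → 542 → 271 → 814 → 407 → 1222 → 611 → 1834 → 917 → 2752 → 1376 → 688 → 344 → 172 → 86 → 43 → 130 → 65 → 196 → 98 → 49 → 148 → 74 → 37 → 112 → 56 → 28 → 14 → 7 → 22 → 11 → 34 → 17 → 52 → 26 → 13 → 40 → 20 → 10 → 5 → 16 → 8 → 4 → 2 → 1
Total steps = 60

60 steps


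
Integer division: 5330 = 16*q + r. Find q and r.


5330 = 16 * 333 + 2
Check: 5328 + 2 = 5330

q = 333, r = 2


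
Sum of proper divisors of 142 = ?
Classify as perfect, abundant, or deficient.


Proper divisors: 1, 2, 71
Sum = 1 + 2 + 71 = 74
74 < 142 → deficient

s(142) = 74 (deficient)


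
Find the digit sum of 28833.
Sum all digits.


2 + 8 + 8 + 3 + 3 = 24


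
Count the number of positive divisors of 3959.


3959 = 37^1 × 107^1
d(3959) = (1+1) × (1+1) = 4

4 divisors


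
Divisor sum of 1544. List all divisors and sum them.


Divisors of 1544: 1, 2, 4, 8, 193, 386, 772, 1544
Sum = 1 + 2 + 4 + 8 + 193 + 386 + 772 + 1544 = 2910

σ(1544) = 2910


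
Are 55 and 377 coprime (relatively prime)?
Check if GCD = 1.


Euclidean algorithm:
377 = 6 * 55 + 47
55 = 1 * 47 + 8
47 = 5 * 8 + 7
8 = 1 * 7 + 1
7 = 7 * 1 + 0
GCD(55, 377) = 1

Yes, coprime (GCD = 1)


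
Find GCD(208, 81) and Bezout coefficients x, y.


Tabular extended Euclidean (each row: r = 208*s + 81*t):
r=208, s=1, t=0
r=81, s=0, t=1
q=2: r=46, s=1, t=-2   [208*(1) + 81*(-2) = 46]
q=1: r=35, s=-1, t=3   [208*(-1) + 81*(3) = 35]
q=1: r=11, s=2, t=-5   [208*(2) + 81*(-5) = 11]
q=3: r=2, s=-7, t=18   [208*(-7) + 81*(18) = 2]
q=5: r=1, s=37, t=-95   [208*(37) + 81*(-95) = 1]
q=2: r=0, s=-81, t=208   [208*(-81) + 81*(208) = 0]
GCD = 1; from the row with r=1: x=37, y=-95
Check: 208*(37) + 81*(-95) = 7696 - 7695 = 1

GCD = 1, x = 37, y = -95


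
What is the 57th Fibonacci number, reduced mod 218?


F(k) mod 218 for k=1..57:
1, 1, 2, 3, 5, 8, 13, 21, 34, 55, 89, 144, 15, 159, 174, 115, 71, 186, 39, 7, 46, 53, 99, 152, 33, 185, 0, 185, 185, 152, 119, 53, 172, 7, 179, 186, 147, 115, 44, 159, 203, 144, 129, 55, 184, 21, 205, 8, 213, 3, 216, 1, 217, 0, 217, 217, 216
F(57) mod 218 = 216


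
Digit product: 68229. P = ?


6 × 8 × 2 × 2 × 9 = 1728


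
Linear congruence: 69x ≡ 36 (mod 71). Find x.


GCD(69, 71) = 1, unique solution
a^(-1) mod 71 = 35
x = 35 * 36 mod 71 = 53

x ≡ 53 (mod 71)


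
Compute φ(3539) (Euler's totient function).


3539 = 3539
Prime factors: 3539
φ(3539) = 3539 × (1-1/3539)
= 3539 × 3538/3539 = 3538

φ(3539) = 3538


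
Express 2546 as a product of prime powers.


2546 / 2 = 1273
1273 / 19 = 67
67 / 67 = 1
2546 = 2 × 19 × 67


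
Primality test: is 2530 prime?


2530 / 2 = 1265 (exact division)
2530 is NOT prime.

No, 2530 is not prime


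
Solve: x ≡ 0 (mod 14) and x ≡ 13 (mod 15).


M = 14*15 = 210
M1 = M/14 = 15, M2 = M/15 = 14
M1^(-1) mod 14 = 1, M2^(-1) mod 15 = 14
x = 0*15*1 + 13*14*14 = 2548
2548 mod 210 = 28
Check: 28 mod 14 = 0 ✓, 28 mod 15 = 13 ✓

x ≡ 28 (mod 210)


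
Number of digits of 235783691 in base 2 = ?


235783691 in base 2 = 1110000011011100011000001011
Number of digits = 28

28 digits (base 2)


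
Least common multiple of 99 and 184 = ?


GCD(99, 184) = 1
LCM = 99*184/1 = 18216/1 = 18216

LCM = 18216


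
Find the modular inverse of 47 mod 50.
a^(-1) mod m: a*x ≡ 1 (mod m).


Use the extended Euclidean algorithm on (50, 47); each row r = 50*s + 47*t:
r=50, s=1, t=0
r=47, s=0, t=1
q=1: r=3, s=1, t=-1   [50*(1) + 47*(-1) = 3]
q=15: r=2, s=-15, t=16   [50*(-15) + 47*(16) = 2]
q=1: r=1, s=16, t=-17   [50*(16) + 47*(-17) = 1]
q=2: r=0, s=-47, t=50   [50*(-47) + 47*(50) = 0]
GCD = 1 with t = -17, so 47*(-17) ≡ 1 (mod 50)
Inverse = -17 mod 50 = 33
Check: 47 * 33 = 1551 ≡ 1 (mod 50)

47^(-1) ≡ 33 (mod 50)


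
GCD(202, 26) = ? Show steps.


202 = 7 * 26 + 20
26 = 1 * 20 + 6
20 = 3 * 6 + 2
6 = 3 * 2 + 0
GCD = 2


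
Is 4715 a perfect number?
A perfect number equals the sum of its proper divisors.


Proper divisors of 4715: 1, 5, 23, 41, 115, 205, 943
Sum = 1 + 5 + 23 + 41 + 115 + 205 + 943 = 1333

No, 4715 is not perfect (1333 ≠ 4715)


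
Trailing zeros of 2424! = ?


floor(2424/5) = 484
floor(2424/25) = 96
floor(2424/125) = 19
floor(2424/625) = 3
Total = 602

602 trailing zeros


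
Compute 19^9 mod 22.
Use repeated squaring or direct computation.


19^1 mod 22 = 19
19^2 mod 22 = 9
19^3 mod 22 = 17
19^4 mod 22 = 15
19^5 mod 22 = 21
19^6 mod 22 = 3
19^7 mod 22 = 13
19^8 mod 22 = 5
19^9 mod 22 = 7


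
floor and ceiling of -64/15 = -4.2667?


-64/15 = -4.2667
floor = -5
ceil = -4

floor = -5, ceil = -4


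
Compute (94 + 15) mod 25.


94 + 15 = 109
109 mod 25 = 9


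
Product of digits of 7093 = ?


7 × 0 × 9 × 3 = 0


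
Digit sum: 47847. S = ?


4 + 7 + 8 + 4 + 7 = 30


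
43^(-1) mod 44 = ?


Use the extended Euclidean algorithm on (44, 43); each row r = 44*s + 43*t:
r=44, s=1, t=0
r=43, s=0, t=1
q=1: r=1, s=1, t=-1   [44*(1) + 43*(-1) = 1]
q=43: r=0, s=-43, t=44   [44*(-43) + 43*(44) = 0]
GCD = 1 with t = -1, so 43*(-1) ≡ 1 (mod 44)
Inverse = -1 mod 44 = 43
Check: 43 * 43 = 1849 ≡ 1 (mod 44)

43^(-1) ≡ 43 (mod 44)


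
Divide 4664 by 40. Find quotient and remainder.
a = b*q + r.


4664 = 40 * 116 + 24
Check: 4640 + 24 = 4664

q = 116, r = 24


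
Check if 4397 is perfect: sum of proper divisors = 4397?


Proper divisors of 4397: 1
Sum = 1 = 1

No, 4397 is not perfect (1 ≠ 4397)


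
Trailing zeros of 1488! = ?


floor(1488/5) = 297
floor(1488/25) = 59
floor(1488/125) = 11
floor(1488/625) = 2
Total = 369

369 trailing zeros


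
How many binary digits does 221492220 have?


221492220 in base 2 = 1101001100111011001111111100
Number of digits = 28

28 digits (base 2)


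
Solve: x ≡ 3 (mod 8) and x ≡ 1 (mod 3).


M = 8*3 = 24
M1 = M/8 = 3, M2 = M/3 = 8
M1^(-1) mod 8 = 3, M2^(-1) mod 3 = 2
x = 3*3*3 + 1*8*2 = 43
43 mod 24 = 19
Check: 19 mod 8 = 3 ✓, 19 mod 3 = 1 ✓

x ≡ 19 (mod 24)


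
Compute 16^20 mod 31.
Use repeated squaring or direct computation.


16^1 mod 31 = 16
16^2 mod 31 = 8
16^3 mod 31 = 4
16^4 mod 31 = 2
16^5 mod 31 = 1
16^6 mod 31 = 16
16^7 mod 31 = 8
16^8 mod 31 = 4
16^9 mod 31 = 2
16^10 mod 31 = 1
16^11 mod 31 = 16
16^12 mod 31 = 8
16^13 mod 31 = 4
16^14 mod 31 = 2
16^15 mod 31 = 1
16^16 mod 31 = 16
16^17 mod 31 = 8
16^18 mod 31 = 4
16^19 mod 31 = 2
16^20 mod 31 = 1


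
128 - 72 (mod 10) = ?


128 - 72 = 56
56 mod 10 = 6


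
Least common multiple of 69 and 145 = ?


GCD(69, 145) = 1
LCM = 69*145/1 = 10005/1 = 10005

LCM = 10005


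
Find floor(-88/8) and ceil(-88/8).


-88/8 = -11.0000
floor = -11
ceil = -11

floor = -11, ceil = -11


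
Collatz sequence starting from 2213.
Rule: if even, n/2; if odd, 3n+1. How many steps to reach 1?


2213 → 6640 → 3320 → 1660 → 830 → 415 → 1246 → 623 → 1870 → 935 → 2806 → 1403 → 4210 → 2105 → 6316 → 3158 → 1579 → 4738 → 2369 → 7108 → 3554 → 1777 → 5332 → 2666 → 1333 → 4000 → 2000 → 1000 → 500 → 250 → 125 → 376 → 188 → 94 → 47 → 142 → 71 → 214 → 107 → 322 → 161 → 484 → 242 → 121 → 364 → 182 → 91 → 274 → 137 → 412 → 206 → 103 → 310 → 155 → 466 → 233 → 700 → 350 → 175 → 526 → 263 → 790 → 395 → 1186 → 593 → 1780 → 890 → 445 → 1336 → 668 → 334 → 167 → 502 → 251 → 754 → 377 → 1132 → 566 → 283 → 850 → 425 → 1276 → 638 → 319 → 958 → 479 → 1438 → 719 → 2158 → 1079 → 3238 → 1619 → 4858 → 2429 → 7288 → 3644 → 1822 → 911 → 2734 → 1367 → 4102 → 2051 → 6154 → 3077 → 9232 → 4616 → 2308 → 1154 → 577 → 1732 → 866 → 433 → 1300 → 650 → 325 → 976 → 488 → 244 → 122 → 61 → 184 → 92 → 46 → 23 → 70 → 35 → 106 → 53 → 160 → 80 → 40 → 20 → 10 → 5 → 16 → 8 → 4 → 2 → 1
Total steps = 138

138 steps


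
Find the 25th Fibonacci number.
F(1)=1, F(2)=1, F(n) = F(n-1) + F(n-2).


Sequence: 1, 1, 2, 3, 5, 8, 13, 21, 34, 55, 89, 144, 233, 377, 610, 987, 1597, 2584, 4181, 6765, 10946, 17711, 28657, 46368, 75025
F(25) = 75025


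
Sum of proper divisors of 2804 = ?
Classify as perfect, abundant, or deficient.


Proper divisors: 1, 2, 4, 701, 1402
Sum = 1 + 2 + 4 + 701 + 1402 = 2110
2110 < 2804 → deficient

s(2804) = 2110 (deficient)


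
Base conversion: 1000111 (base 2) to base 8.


1000111 (base 2) = 71 (decimal)
71 (decimal) = 107 (base 8)


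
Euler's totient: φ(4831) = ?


4831 = 4831
Prime factors: 4831
φ(4831) = 4831 × (1-1/4831)
= 4831 × 4830/4831 = 4830

φ(4831) = 4830


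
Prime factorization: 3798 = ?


3798 / 2 = 1899
1899 / 3 = 633
633 / 3 = 211
211 / 211 = 1
3798 = 2 × 3^2 × 211


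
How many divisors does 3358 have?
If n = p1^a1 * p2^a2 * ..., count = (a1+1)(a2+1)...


3358 = 2^1 × 23^1 × 73^1
d(3358) = (1+1) × (1+1) × (1+1) = 8

8 divisors


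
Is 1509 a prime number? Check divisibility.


1509 / 3 = 503 (exact division)
1509 is NOT prime.

No, 1509 is not prime


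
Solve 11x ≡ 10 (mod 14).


GCD(11, 14) = 1, unique solution
a^(-1) mod 14 = 9
x = 9 * 10 mod 14 = 6

x ≡ 6 (mod 14)


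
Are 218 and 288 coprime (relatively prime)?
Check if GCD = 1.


Euclidean algorithm:
288 = 1 * 218 + 70
218 = 3 * 70 + 8
70 = 8 * 8 + 6
8 = 1 * 6 + 2
6 = 3 * 2 + 0
GCD(218, 288) = 2

No, not coprime (GCD = 2)


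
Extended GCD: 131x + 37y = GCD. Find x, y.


Tabular extended Euclidean (each row: r = 131*s + 37*t):
r=131, s=1, t=0
r=37, s=0, t=1
q=3: r=20, s=1, t=-3   [131*(1) + 37*(-3) = 20]
q=1: r=17, s=-1, t=4   [131*(-1) + 37*(4) = 17]
q=1: r=3, s=2, t=-7   [131*(2) + 37*(-7) = 3]
q=5: r=2, s=-11, t=39   [131*(-11) + 37*(39) = 2]
q=1: r=1, s=13, t=-46   [131*(13) + 37*(-46) = 1]
q=2: r=0, s=-37, t=131   [131*(-37) + 37*(131) = 0]
GCD = 1; from the row with r=1: x=13, y=-46
Check: 131*(13) + 37*(-46) = 1703 - 1702 = 1

GCD = 1, x = 13, y = -46


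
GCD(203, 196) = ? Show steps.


203 = 1 * 196 + 7
196 = 28 * 7 + 0
GCD = 7


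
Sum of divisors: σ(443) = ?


Divisors of 443: 1, 443
Sum = 1 + 443 = 444

σ(443) = 444


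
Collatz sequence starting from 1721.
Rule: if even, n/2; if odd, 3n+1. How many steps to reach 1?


1721 → 5164 → 2582 → 1291 → 3874 → 1937 → 5812 → 2906 → 1453 → 4360 → 2180 → 1090 → 545 → 1636 → 818 → 409 → 1228 → 614 → 307 → 922 → 461 → 1384 → 692 → 346 → 173 → 520 → 260 → 130 → 65 → 196 → 98 → 49 → 148 → 74 → 37 → 112 → 56 → 28 → 14 → 7 → 22 → 11 → 34 → 17 → 52 → 26 → 13 → 40 → 20 → 10 → 5 → 16 → 8 → 4 → 2 → 1
Total steps = 55

55 steps


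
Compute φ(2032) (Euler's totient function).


2032 = 2^4 × 127
Prime factors: 2, 127
φ(2032) = 2032 × (1-1/2) × (1-1/127)
= 2032 × 1/2 × 126/127 = 1008

φ(2032) = 1008


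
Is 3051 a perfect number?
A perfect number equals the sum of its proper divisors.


Proper divisors of 3051: 1, 3, 9, 27, 113, 339, 1017
Sum = 1 + 3 + 9 + 27 + 113 + 339 + 1017 = 1509

No, 3051 is not perfect (1509 ≠ 3051)


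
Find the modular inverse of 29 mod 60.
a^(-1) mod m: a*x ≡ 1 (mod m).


Use the extended Euclidean algorithm on (60, 29); each row r = 60*s + 29*t:
r=60, s=1, t=0
r=29, s=0, t=1
q=2: r=2, s=1, t=-2   [60*(1) + 29*(-2) = 2]
q=14: r=1, s=-14, t=29   [60*(-14) + 29*(29) = 1]
q=2: r=0, s=29, t=-60   [60*(29) + 29*(-60) = 0]
GCD = 1 with t = 29, so 29*(29) ≡ 1 (mod 60)
Inverse = 29 mod 60 = 29
Check: 29 * 29 = 841 ≡ 1 (mod 60)

29^(-1) ≡ 29 (mod 60)


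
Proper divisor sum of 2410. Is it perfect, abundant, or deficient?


Proper divisors: 1, 2, 5, 10, 241, 482, 1205
Sum = 1 + 2 + 5 + 10 + 241 + 482 + 1205 = 1946
1946 < 2410 → deficient

s(2410) = 1946 (deficient)


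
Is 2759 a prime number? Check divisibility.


2759 / 31 = 89 (exact division)
2759 is NOT prime.

No, 2759 is not prime


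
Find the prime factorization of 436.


436 / 2 = 218
218 / 2 = 109
109 / 109 = 1
436 = 2^2 × 109


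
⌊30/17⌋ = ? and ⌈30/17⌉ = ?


30/17 = 1.7647
floor = 1
ceil = 2

floor = 1, ceil = 2


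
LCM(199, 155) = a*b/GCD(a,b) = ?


GCD(199, 155) = 1
LCM = 199*155/1 = 30845/1 = 30845

LCM = 30845


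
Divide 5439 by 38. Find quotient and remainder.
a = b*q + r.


5439 = 38 * 143 + 5
Check: 5434 + 5 = 5439

q = 143, r = 5


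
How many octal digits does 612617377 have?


612617377 in base 8 = 4440746241
Number of digits = 10

10 digits (base 8)


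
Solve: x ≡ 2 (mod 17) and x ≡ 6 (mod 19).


M = 17*19 = 323
M1 = M/17 = 19, M2 = M/19 = 17
M1^(-1) mod 17 = 9, M2^(-1) mod 19 = 9
x = 2*19*9 + 6*17*9 = 1260
1260 mod 323 = 291
Check: 291 mod 17 = 2 ✓, 291 mod 19 = 6 ✓

x ≡ 291 (mod 323)


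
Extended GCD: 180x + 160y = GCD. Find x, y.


Tabular extended Euclidean (each row: r = 180*s + 160*t):
r=180, s=1, t=0
r=160, s=0, t=1
q=1: r=20, s=1, t=-1   [180*(1) + 160*(-1) = 20]
q=8: r=0, s=-8, t=9   [180*(-8) + 160*(9) = 0]
GCD = 20; from the row with r=20: x=1, y=-1
Check: 180*(1) + 160*(-1) = 180 - 160 = 20

GCD = 20, x = 1, y = -1


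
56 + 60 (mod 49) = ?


56 + 60 = 116
116 mod 49 = 18


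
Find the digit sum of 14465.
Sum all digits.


1 + 4 + 4 + 6 + 5 = 20


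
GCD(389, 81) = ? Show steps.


389 = 4 * 81 + 65
81 = 1 * 65 + 16
65 = 4 * 16 + 1
16 = 16 * 1 + 0
GCD = 1


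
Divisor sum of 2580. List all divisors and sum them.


Divisors of 2580: 1, 2, 3, 4, 5, 6, 10, 12, 15, 20, 30, 43, 60, 86, 129, 172, 215, 258, 430, 516, 645, 860, 1290, 2580
Sum = 1 + 2 + 3 + 4 + 5 + 6 + 10 + 12 + 15 + 20 + 30 + 43 + 60 + 86 + 129 + 172 + 215 + 258 + 430 + 516 + 645 + 860 + 1290 + 2580 = 7392

σ(2580) = 7392


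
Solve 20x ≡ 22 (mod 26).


GCD(20, 26) = 2 divides 22
Divide: 10x ≡ 11 (mod 13)
x ≡ 5 (mod 13)


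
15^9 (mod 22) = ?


15^1 mod 22 = 15
15^2 mod 22 = 5
15^3 mod 22 = 9
15^4 mod 22 = 3
15^5 mod 22 = 1
15^6 mod 22 = 15
15^7 mod 22 = 5
15^8 mod 22 = 9
15^9 mod 22 = 3


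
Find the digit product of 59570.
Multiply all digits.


5 × 9 × 5 × 7 × 0 = 0


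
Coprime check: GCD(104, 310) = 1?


Euclidean algorithm:
310 = 2 * 104 + 102
104 = 1 * 102 + 2
102 = 51 * 2 + 0
GCD(104, 310) = 2

No, not coprime (GCD = 2)


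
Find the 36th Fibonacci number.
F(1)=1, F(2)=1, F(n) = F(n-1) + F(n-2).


Sequence: 1, 1, 2, 3, 5, 8, 13, 21, 34, 55, 89, 144, 233, 377, 610, 987, 1597, 2584, 4181, 6765, 10946, 17711, 28657, 46368, 75025, 121393, 196418, 317811, 514229, 832040, 1346269, 2178309, 3524578, 5702887, 9227465, 14930352
F(36) = 14930352


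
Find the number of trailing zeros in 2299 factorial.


floor(2299/5) = 459
floor(2299/25) = 91
floor(2299/125) = 18
floor(2299/625) = 3
Total = 571

571 trailing zeros


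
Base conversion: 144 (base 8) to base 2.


144 (base 8) = 100 (decimal)
100 (decimal) = 1100100 (base 2)


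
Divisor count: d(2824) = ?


2824 = 2^3 × 353^1
d(2824) = (3+1) × (1+1) = 8

8 divisors


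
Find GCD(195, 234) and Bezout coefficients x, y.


Tabular extended Euclidean (each row: r = 195*s + 234*t):
r=195, s=1, t=0
r=234, s=0, t=1
q=0: r=195, s=1, t=0   [195*(1) + 234*(0) = 195]
q=1: r=39, s=-1, t=1   [195*(-1) + 234*(1) = 39]
q=5: r=0, s=6, t=-5   [195*(6) + 234*(-5) = 0]
GCD = 39; from the row with r=39: x=-1, y=1
Check: 195*(-1) + 234*(1) = -195 + 234 = 39

GCD = 39, x = -1, y = 1


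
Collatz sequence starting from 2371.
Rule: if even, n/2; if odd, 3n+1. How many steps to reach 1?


2371 → 7114 → 3557 → 10672 → 5336 → 2668 → 1334 → 667 → 2002 → 1001 → 3004 → 1502 → 751 → 2254 → 1127 → 3382 → 1691 → 5074 → 2537 → 7612 → 3806 → 1903 → 5710 → 2855 → 8566 → 4283 → 12850 → 6425 → 19276 → 9638 → 4819 → 14458 → 7229 → 21688 → 10844 → 5422 → 2711 → 8134 → 4067 → 12202 → 6101 → 18304 → 9152 → 4576 → 2288 → 1144 → 572 → 286 → 143 → 430 → 215 → 646 → 323 → 970 → 485 → 1456 → 728 → 364 → 182 → 91 → 274 → 137 → 412 → 206 → 103 → 310 → 155 → 466 → 233 → 700 → 350 → 175 → 526 → 263 → 790 → 395 → 1186 → 593 → 1780 → 890 → 445 → 1336 → 668 → 334 → 167 → 502 → 251 → 754 → 377 → 1132 → 566 → 283 → 850 → 425 → 1276 → 638 → 319 → 958 → 479 → 1438 → 719 → 2158 → 1079 → 3238 → 1619 → 4858 → 2429 → 7288 → 3644 → 1822 → 911 → 2734 → 1367 → 4102 → 2051 → 6154 → 3077 → 9232 → 4616 → 2308 → 1154 → 577 → 1732 → 866 → 433 → 1300 → 650 → 325 → 976 → 488 → 244 → 122 → 61 → 184 → 92 → 46 → 23 → 70 → 35 → 106 → 53 → 160 → 80 → 40 → 20 → 10 → 5 → 16 → 8 → 4 → 2 → 1
Total steps = 151

151 steps


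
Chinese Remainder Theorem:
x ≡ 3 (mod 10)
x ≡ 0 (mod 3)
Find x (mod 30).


M = 10*3 = 30
M1 = M/10 = 3, M2 = M/3 = 10
M1^(-1) mod 10 = 7, M2^(-1) mod 3 = 1
x = 3*3*7 + 0*10*1 = 63
63 mod 30 = 3
Check: 3 mod 10 = 3 ✓, 3 mod 3 = 0 ✓

x ≡ 3 (mod 30)


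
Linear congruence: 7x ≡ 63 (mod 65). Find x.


GCD(7, 65) = 1, unique solution
a^(-1) mod 65 = 28
x = 28 * 63 mod 65 = 9

x ≡ 9 (mod 65)


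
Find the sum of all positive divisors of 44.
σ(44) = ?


Divisors of 44: 1, 2, 4, 11, 22, 44
Sum = 1 + 2 + 4 + 11 + 22 + 44 = 84

σ(44) = 84


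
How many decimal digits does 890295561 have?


890295561 has 9 digits in base 10
floor(log10(890295561)) + 1 = floor(8.9495) + 1 = 9

9 digits (base 10)


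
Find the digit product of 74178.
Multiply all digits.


7 × 4 × 1 × 7 × 8 = 1568


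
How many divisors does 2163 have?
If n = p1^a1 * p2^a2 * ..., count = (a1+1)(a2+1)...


2163 = 3^1 × 7^1 × 103^1
d(2163) = (1+1) × (1+1) × (1+1) = 8

8 divisors


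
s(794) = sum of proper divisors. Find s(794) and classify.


Proper divisors: 1, 2, 397
Sum = 1 + 2 + 397 = 400
400 < 794 → deficient

s(794) = 400 (deficient)


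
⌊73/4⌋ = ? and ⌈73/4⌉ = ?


73/4 = 18.2500
floor = 18
ceil = 19

floor = 18, ceil = 19


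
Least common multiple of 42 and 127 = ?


GCD(42, 127) = 1
LCM = 42*127/1 = 5334/1 = 5334

LCM = 5334


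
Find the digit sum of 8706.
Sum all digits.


8 + 7 + 0 + 6 = 21


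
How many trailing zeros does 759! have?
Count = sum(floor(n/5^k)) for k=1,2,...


floor(759/5) = 151
floor(759/25) = 30
floor(759/125) = 6
floor(759/625) = 1
Total = 188

188 trailing zeros


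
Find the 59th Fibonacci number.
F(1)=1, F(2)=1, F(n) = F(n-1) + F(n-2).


Sequence: 1, 1, 2, 3, 5, 8, 13, 21, 34, 55, 89, 144, 233, 377, 610, 987, 1597, 2584, 4181, 6765, 10946, 17711, 28657, 46368, 75025, 121393, 196418, 317811, 514229, 832040, 1346269, 2178309, 3524578, 5702887, 9227465, 14930352, 24157817, 39088169, 63245986, 102334155, 165580141, 267914296, 433494437, 701408733, 1134903170, 1836311903, 2971215073, 4807526976, 7778742049, 12586269025, 20365011074, 32951280099, 53316291173, 86267571272, 139583862445, 225851433717, 365435296162, 591286729879, 956722026041
F(59) = 956722026041


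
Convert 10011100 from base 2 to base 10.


10011100 (base 2) = 156 (decimal)
156 (decimal) = 156 (base 10)


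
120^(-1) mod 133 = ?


Use the extended Euclidean algorithm on (133, 120); each row r = 133*s + 120*t:
r=133, s=1, t=0
r=120, s=0, t=1
q=1: r=13, s=1, t=-1   [133*(1) + 120*(-1) = 13]
q=9: r=3, s=-9, t=10   [133*(-9) + 120*(10) = 3]
q=4: r=1, s=37, t=-41   [133*(37) + 120*(-41) = 1]
q=3: r=0, s=-120, t=133   [133*(-120) + 120*(133) = 0]
GCD = 1 with t = -41, so 120*(-41) ≡ 1 (mod 133)
Inverse = -41 mod 133 = 92
Check: 120 * 92 = 11040 ≡ 1 (mod 133)

120^(-1) ≡ 92 (mod 133)


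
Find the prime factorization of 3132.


3132 / 2 = 1566
1566 / 2 = 783
783 / 3 = 261
261 / 3 = 87
87 / 3 = 29
29 / 29 = 1
3132 = 2^2 × 3^3 × 29


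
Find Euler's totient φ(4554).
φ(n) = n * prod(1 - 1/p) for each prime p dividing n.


4554 = 2 × 3^2 × 11 × 23
Prime factors: 2, 3, 11, 23
φ(4554) = 4554 × (1-1/2) × (1-1/3) × (1-1/11) × (1-1/23)
= 4554 × 1/2 × 2/3 × 10/11 × 22/23 = 1320

φ(4554) = 1320


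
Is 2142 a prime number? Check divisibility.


2142 / 2 = 1071 (exact division)
2142 is NOT prime.

No, 2142 is not prime


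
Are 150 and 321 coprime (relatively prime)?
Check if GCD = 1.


Euclidean algorithm:
321 = 2 * 150 + 21
150 = 7 * 21 + 3
21 = 7 * 3 + 0
GCD(150, 321) = 3

No, not coprime (GCD = 3)


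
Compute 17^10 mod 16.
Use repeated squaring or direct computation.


17^1 mod 16 = 1
17^2 mod 16 = 1
17^3 mod 16 = 1
17^4 mod 16 = 1
17^5 mod 16 = 1
17^6 mod 16 = 1
17^7 mod 16 = 1
17^8 mod 16 = 1
17^9 mod 16 = 1
17^10 mod 16 = 1


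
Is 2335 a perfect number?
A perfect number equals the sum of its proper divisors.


Proper divisors of 2335: 1, 5, 467
Sum = 1 + 5 + 467 = 473

No, 2335 is not perfect (473 ≠ 2335)


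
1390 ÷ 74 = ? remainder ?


1390 = 74 * 18 + 58
Check: 1332 + 58 = 1390

q = 18, r = 58


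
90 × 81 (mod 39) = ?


90 × 81 = 7290
7290 mod 39 = 36


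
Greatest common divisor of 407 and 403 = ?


407 = 1 * 403 + 4
403 = 100 * 4 + 3
4 = 1 * 3 + 1
3 = 3 * 1 + 0
GCD = 1


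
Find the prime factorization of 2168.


2168 / 2 = 1084
1084 / 2 = 542
542 / 2 = 271
271 / 271 = 1
2168 = 2^3 × 271


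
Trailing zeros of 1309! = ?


floor(1309/5) = 261
floor(1309/25) = 52
floor(1309/125) = 10
floor(1309/625) = 2
Total = 325

325 trailing zeros


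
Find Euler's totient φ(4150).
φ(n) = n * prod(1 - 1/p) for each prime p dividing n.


4150 = 2 × 5^2 × 83
Prime factors: 2, 5, 83
φ(4150) = 4150 × (1-1/2) × (1-1/5) × (1-1/83)
= 4150 × 1/2 × 4/5 × 82/83 = 1640

φ(4150) = 1640


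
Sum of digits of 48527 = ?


4 + 8 + 5 + 2 + 7 = 26


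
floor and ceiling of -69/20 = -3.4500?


-69/20 = -3.4500
floor = -4
ceil = -3

floor = -4, ceil = -3


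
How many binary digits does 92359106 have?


92359106 in base 2 = 101100000010100100111000010
Number of digits = 27

27 digits (base 2)


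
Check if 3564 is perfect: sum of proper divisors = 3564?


Proper divisors of 3564: 1, 2, 3, 4, 6, 9, 11, 12, 18, 22, 27, 33, 36, 44, 54, 66, 81, 99, 108, 132, 162, 198, 297, 324, 396, 594, 891, 1188, 1782
Sum = 1 + 2 + 3 + 4 + 6 + 9 + 11 + 12 + 18 + 22 + 27 + 33 + 36 + 44 + 54 + 66 + 81 + 99 + 108 + 132 + 162 + 198 + 297 + 324 + 396 + 594 + 891 + 1188 + 1782 = 6600

No, 3564 is not perfect (6600 ≠ 3564)


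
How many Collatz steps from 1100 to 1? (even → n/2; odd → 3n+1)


1100 → 550 → 275 → 826 → 413 → 1240 → 620 → 310 → 155 → 466 → 233 → 700 → 350 → 175 → 526 → 263 → 790 → 395 → 1186 → 593 → 1780 → 890 → 445 → 1336 → 668 → 334 → 167 → 502 → 251 → 754 → 377 → 1132 → 566 → 283 → 850 → 425 → 1276 → 638 → 319 → 958 → 479 → 1438 → 719 → 2158 → 1079 → 3238 → 1619 → 4858 → 2429 → 7288 → 3644 → 1822 → 911 → 2734 → 1367 → 4102 → 2051 → 6154 → 3077 → 9232 → 4616 → 2308 → 1154 → 577 → 1732 → 866 → 433 → 1300 → 650 → 325 → 976 → 488 → 244 → 122 → 61 → 184 → 92 → 46 → 23 → 70 → 35 → 106 → 53 → 160 → 80 → 40 → 20 → 10 → 5 → 16 → 8 → 4 → 2 → 1
Total steps = 93

93 steps


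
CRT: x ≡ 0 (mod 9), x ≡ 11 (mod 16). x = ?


M = 9*16 = 144
M1 = M/9 = 16, M2 = M/16 = 9
M1^(-1) mod 9 = 4, M2^(-1) mod 16 = 9
x = 0*16*4 + 11*9*9 = 891
891 mod 144 = 27
Check: 27 mod 9 = 0 ✓, 27 mod 16 = 11 ✓

x ≡ 27 (mod 144)


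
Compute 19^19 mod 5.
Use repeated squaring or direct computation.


19^1 mod 5 = 4
19^2 mod 5 = 1
19^3 mod 5 = 4
19^4 mod 5 = 1
19^5 mod 5 = 4
19^6 mod 5 = 1
19^7 mod 5 = 4
19^8 mod 5 = 1
19^9 mod 5 = 4
19^10 mod 5 = 1
19^11 mod 5 = 4
19^12 mod 5 = 1
19^13 mod 5 = 4
19^14 mod 5 = 1
19^15 mod 5 = 4
19^16 mod 5 = 1
19^17 mod 5 = 4
19^18 mod 5 = 1
19^19 mod 5 = 4


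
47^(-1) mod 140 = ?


Use the extended Euclidean algorithm on (140, 47); each row r = 140*s + 47*t:
r=140, s=1, t=0
r=47, s=0, t=1
q=2: r=46, s=1, t=-2   [140*(1) + 47*(-2) = 46]
q=1: r=1, s=-1, t=3   [140*(-1) + 47*(3) = 1]
q=46: r=0, s=47, t=-140   [140*(47) + 47*(-140) = 0]
GCD = 1 with t = 3, so 47*(3) ≡ 1 (mod 140)
Inverse = 3 mod 140 = 3
Check: 47 * 3 = 141 ≡ 1 (mod 140)

47^(-1) ≡ 3 (mod 140)


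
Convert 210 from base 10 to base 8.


210 (base 10) = 210 (decimal)
210 (decimal) = 322 (base 8)


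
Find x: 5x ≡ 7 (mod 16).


GCD(5, 16) = 1, unique solution
a^(-1) mod 16 = 13
x = 13 * 7 mod 16 = 11

x ≡ 11 (mod 16)


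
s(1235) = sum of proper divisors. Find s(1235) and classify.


Proper divisors: 1, 5, 13, 19, 65, 95, 247
Sum = 1 + 5 + 13 + 19 + 65 + 95 + 247 = 445
445 < 1235 → deficient

s(1235) = 445 (deficient)


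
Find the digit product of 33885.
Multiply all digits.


3 × 3 × 8 × 8 × 5 = 2880


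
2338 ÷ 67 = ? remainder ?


2338 = 67 * 34 + 60
Check: 2278 + 60 = 2338

q = 34, r = 60


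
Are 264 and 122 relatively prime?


Euclidean algorithm:
264 = 2 * 122 + 20
122 = 6 * 20 + 2
20 = 10 * 2 + 0
GCD(264, 122) = 2

No, not coprime (GCD = 2)


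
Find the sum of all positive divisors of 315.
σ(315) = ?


Divisors of 315: 1, 3, 5, 7, 9, 15, 21, 35, 45, 63, 105, 315
Sum = 1 + 3 + 5 + 7 + 9 + 15 + 21 + 35 + 45 + 63 + 105 + 315 = 624

σ(315) = 624


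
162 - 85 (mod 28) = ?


162 - 85 = 77
77 mod 28 = 21


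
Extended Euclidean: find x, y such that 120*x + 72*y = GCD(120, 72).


Tabular extended Euclidean (each row: r = 120*s + 72*t):
r=120, s=1, t=0
r=72, s=0, t=1
q=1: r=48, s=1, t=-1   [120*(1) + 72*(-1) = 48]
q=1: r=24, s=-1, t=2   [120*(-1) + 72*(2) = 24]
q=2: r=0, s=3, t=-5   [120*(3) + 72*(-5) = 0]
GCD = 24; from the row with r=24: x=-1, y=2
Check: 120*(-1) + 72*(2) = -120 + 144 = 24

GCD = 24, x = -1, y = 2


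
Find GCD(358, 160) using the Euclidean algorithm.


358 = 2 * 160 + 38
160 = 4 * 38 + 8
38 = 4 * 8 + 6
8 = 1 * 6 + 2
6 = 3 * 2 + 0
GCD = 2


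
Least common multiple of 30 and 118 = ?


GCD(30, 118) = 2
LCM = 30*118/2 = 3540/2 = 1770

LCM = 1770


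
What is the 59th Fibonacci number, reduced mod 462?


F(k) mod 462 for k=1..59:
1, 1, 2, 3, 5, 8, 13, 21, 34, 55, 89, 144, 233, 377, 148, 63, 211, 274, 23, 297, 320, 155, 13, 168, 181, 349, 68, 417, 23, 440, 1, 441, 442, 421, 401, 360, 299, 197, 34, 231, 265, 34, 299, 333, 170, 41, 211, 252, 1, 253, 254, 45, 299, 344, 181, 63, 244, 307, 89
F(59) mod 462 = 89


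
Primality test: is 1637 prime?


Check divisors up to sqrt(1637) = 40.4599
No divisors found.
1637 is prime.

Yes, 1637 is prime


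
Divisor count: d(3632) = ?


3632 = 2^4 × 227^1
d(3632) = (4+1) × (1+1) = 10

10 divisors


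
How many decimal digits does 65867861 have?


65867861 has 8 digits in base 10
floor(log10(65867861)) + 1 = floor(7.8187) + 1 = 8

8 digits (base 10)


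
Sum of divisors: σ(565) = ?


Divisors of 565: 1, 5, 113, 565
Sum = 1 + 5 + 113 + 565 = 684

σ(565) = 684


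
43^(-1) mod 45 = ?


Use the extended Euclidean algorithm on (45, 43); each row r = 45*s + 43*t:
r=45, s=1, t=0
r=43, s=0, t=1
q=1: r=2, s=1, t=-1   [45*(1) + 43*(-1) = 2]
q=21: r=1, s=-21, t=22   [45*(-21) + 43*(22) = 1]
q=2: r=0, s=43, t=-45   [45*(43) + 43*(-45) = 0]
GCD = 1 with t = 22, so 43*(22) ≡ 1 (mod 45)
Inverse = 22 mod 45 = 22
Check: 43 * 22 = 946 ≡ 1 (mod 45)

43^(-1) ≡ 22 (mod 45)


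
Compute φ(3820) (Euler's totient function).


3820 = 2^2 × 5 × 191
Prime factors: 2, 5, 191
φ(3820) = 3820 × (1-1/2) × (1-1/5) × (1-1/191)
= 3820 × 1/2 × 4/5 × 190/191 = 1520

φ(3820) = 1520


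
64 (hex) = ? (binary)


64 (base 16) = 100 (decimal)
100 (decimal) = 1100100 (base 2)


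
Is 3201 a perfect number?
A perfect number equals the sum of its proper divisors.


Proper divisors of 3201: 1, 3, 11, 33, 97, 291, 1067
Sum = 1 + 3 + 11 + 33 + 97 + 291 + 1067 = 1503

No, 3201 is not perfect (1503 ≠ 3201)


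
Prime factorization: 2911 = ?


2911 / 41 = 71
71 / 71 = 1
2911 = 41 × 71


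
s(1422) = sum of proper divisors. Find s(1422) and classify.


Proper divisors: 1, 2, 3, 6, 9, 18, 79, 158, 237, 474, 711
Sum = 1 + 2 + 3 + 6 + 9 + 18 + 79 + 158 + 237 + 474 + 711 = 1698
1698 > 1422 → abundant

s(1422) = 1698 (abundant)


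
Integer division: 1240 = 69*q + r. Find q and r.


1240 = 69 * 17 + 67
Check: 1173 + 67 = 1240

q = 17, r = 67


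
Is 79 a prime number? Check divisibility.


Check divisors up to sqrt(79) = 8.8882
No divisors found.
79 is prime.

Yes, 79 is prime


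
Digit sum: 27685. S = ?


2 + 7 + 6 + 8 + 5 = 28


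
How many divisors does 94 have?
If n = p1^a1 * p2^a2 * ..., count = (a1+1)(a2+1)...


94 = 2^1 × 47^1
d(94) = (1+1) × (1+1) = 4

4 divisors


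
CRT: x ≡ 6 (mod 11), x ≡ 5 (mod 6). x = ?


M = 11*6 = 66
M1 = M/11 = 6, M2 = M/6 = 11
M1^(-1) mod 11 = 2, M2^(-1) mod 6 = 5
x = 6*6*2 + 5*11*5 = 347
347 mod 66 = 17
Check: 17 mod 11 = 6 ✓, 17 mod 6 = 5 ✓

x ≡ 17 (mod 66)


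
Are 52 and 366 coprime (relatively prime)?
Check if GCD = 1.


Euclidean algorithm:
366 = 7 * 52 + 2
52 = 26 * 2 + 0
GCD(52, 366) = 2

No, not coprime (GCD = 2)


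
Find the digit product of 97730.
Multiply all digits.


9 × 7 × 7 × 3 × 0 = 0


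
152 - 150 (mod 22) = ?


152 - 150 = 2
2 mod 22 = 2


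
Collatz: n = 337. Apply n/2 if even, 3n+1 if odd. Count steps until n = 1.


337 → 1012 → 506 → 253 → 760 → 380 → 190 → 95 → 286 → 143 → 430 → 215 → 646 → 323 → 970 → 485 → 1456 → 728 → 364 → 182 → 91 → 274 → 137 → 412 → 206 → 103 → 310 → 155 → 466 → 233 → 700 → 350 → 175 → 526 → 263 → 790 → 395 → 1186 → 593 → 1780 → 890 → 445 → 1336 → 668 → 334 → 167 → 502 → 251 → 754 → 377 → 1132 → 566 → 283 → 850 → 425 → 1276 → 638 → 319 → 958 → 479 → 1438 → 719 → 2158 → 1079 → 3238 → 1619 → 4858 → 2429 → 7288 → 3644 → 1822 → 911 → 2734 → 1367 → 4102 → 2051 → 6154 → 3077 → 9232 → 4616 → 2308 → 1154 → 577 → 1732 → 866 → 433 → 1300 → 650 → 325 → 976 → 488 → 244 → 122 → 61 → 184 → 92 → 46 → 23 → 70 → 35 → 106 → 53 → 160 → 80 → 40 → 20 → 10 → 5 → 16 → 8 → 4 → 2 → 1
Total steps = 112

112 steps


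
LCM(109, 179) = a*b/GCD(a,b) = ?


GCD(109, 179) = 1
LCM = 109*179/1 = 19511/1 = 19511

LCM = 19511


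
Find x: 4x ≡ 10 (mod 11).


GCD(4, 11) = 1, unique solution
a^(-1) mod 11 = 3
x = 3 * 10 mod 11 = 8

x ≡ 8 (mod 11)


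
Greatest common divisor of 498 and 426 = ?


498 = 1 * 426 + 72
426 = 5 * 72 + 66
72 = 1 * 66 + 6
66 = 11 * 6 + 0
GCD = 6


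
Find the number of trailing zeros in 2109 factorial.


floor(2109/5) = 421
floor(2109/25) = 84
floor(2109/125) = 16
floor(2109/625) = 3
Total = 524

524 trailing zeros


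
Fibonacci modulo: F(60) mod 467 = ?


F(k) mod 467 for k=1..60:
1, 1, 2, 3, 5, 8, 13, 21, 34, 55, 89, 144, 233, 377, 143, 53, 196, 249, 445, 227, 205, 432, 170, 135, 305, 440, 278, 251, 62, 313, 375, 221, 129, 350, 12, 362, 374, 269, 176, 445, 154, 132, 286, 418, 237, 188, 425, 146, 104, 250, 354, 137, 24, 161, 185, 346, 64, 410, 7, 417
F(60) mod 467 = 417


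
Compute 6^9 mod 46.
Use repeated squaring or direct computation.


6^1 mod 46 = 6
6^2 mod 46 = 36
6^3 mod 46 = 32
6^4 mod 46 = 8
6^5 mod 46 = 2
6^6 mod 46 = 12
6^7 mod 46 = 26
6^8 mod 46 = 18
6^9 mod 46 = 16


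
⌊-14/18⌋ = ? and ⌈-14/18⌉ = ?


-14/18 = -0.7778
floor = -1
ceil = 0

floor = -1, ceil = 0


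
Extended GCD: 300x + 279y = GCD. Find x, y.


Tabular extended Euclidean (each row: r = 300*s + 279*t):
r=300, s=1, t=0
r=279, s=0, t=1
q=1: r=21, s=1, t=-1   [300*(1) + 279*(-1) = 21]
q=13: r=6, s=-13, t=14   [300*(-13) + 279*(14) = 6]
q=3: r=3, s=40, t=-43   [300*(40) + 279*(-43) = 3]
q=2: r=0, s=-93, t=100   [300*(-93) + 279*(100) = 0]
GCD = 3; from the row with r=3: x=40, y=-43
Check: 300*(40) + 279*(-43) = 12000 - 11997 = 3

GCD = 3, x = 40, y = -43


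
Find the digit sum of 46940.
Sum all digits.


4 + 6 + 9 + 4 + 0 = 23


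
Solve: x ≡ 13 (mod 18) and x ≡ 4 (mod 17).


M = 18*17 = 306
M1 = M/18 = 17, M2 = M/17 = 18
M1^(-1) mod 18 = 17, M2^(-1) mod 17 = 1
x = 13*17*17 + 4*18*1 = 3829
3829 mod 306 = 157
Check: 157 mod 18 = 13 ✓, 157 mod 17 = 4 ✓

x ≡ 157 (mod 306)


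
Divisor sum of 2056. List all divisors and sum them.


Divisors of 2056: 1, 2, 4, 8, 257, 514, 1028, 2056
Sum = 1 + 2 + 4 + 8 + 257 + 514 + 1028 + 2056 = 3870

σ(2056) = 3870


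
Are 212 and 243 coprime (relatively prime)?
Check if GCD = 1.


Euclidean algorithm:
243 = 1 * 212 + 31
212 = 6 * 31 + 26
31 = 1 * 26 + 5
26 = 5 * 5 + 1
5 = 5 * 1 + 0
GCD(212, 243) = 1

Yes, coprime (GCD = 1)


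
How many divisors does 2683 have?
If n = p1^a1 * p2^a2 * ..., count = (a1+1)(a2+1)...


2683 = 2683^1
d(2683) = (1+1) = 2

2 divisors


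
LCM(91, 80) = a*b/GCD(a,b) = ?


GCD(91, 80) = 1
LCM = 91*80/1 = 7280/1 = 7280

LCM = 7280


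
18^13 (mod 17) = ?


18^1 mod 17 = 1
18^2 mod 17 = 1
18^3 mod 17 = 1
18^4 mod 17 = 1
18^5 mod 17 = 1
18^6 mod 17 = 1
18^7 mod 17 = 1
18^8 mod 17 = 1
18^9 mod 17 = 1
18^10 mod 17 = 1
18^11 mod 17 = 1
18^12 mod 17 = 1
18^13 mod 17 = 1


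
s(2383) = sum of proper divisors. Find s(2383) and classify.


Proper divisors: 1
Sum = 1 = 1
1 < 2383 → deficient

s(2383) = 1 (deficient)


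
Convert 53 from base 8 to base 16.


53 (base 8) = 43 (decimal)
43 (decimal) = 2B (base 16)


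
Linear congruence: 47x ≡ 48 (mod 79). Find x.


GCD(47, 79) = 1, unique solution
a^(-1) mod 79 = 37
x = 37 * 48 mod 79 = 38

x ≡ 38 (mod 79)


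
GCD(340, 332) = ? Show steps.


340 = 1 * 332 + 8
332 = 41 * 8 + 4
8 = 2 * 4 + 0
GCD = 4


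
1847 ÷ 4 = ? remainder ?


1847 = 4 * 461 + 3
Check: 1844 + 3 = 1847

q = 461, r = 3


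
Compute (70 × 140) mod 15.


70 × 140 = 9800
9800 mod 15 = 5


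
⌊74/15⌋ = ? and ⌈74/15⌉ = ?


74/15 = 4.9333
floor = 4
ceil = 5

floor = 4, ceil = 5


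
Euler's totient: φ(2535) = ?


2535 = 3 × 5 × 13^2
Prime factors: 3, 5, 13
φ(2535) = 2535 × (1-1/3) × (1-1/5) × (1-1/13)
= 2535 × 2/3 × 4/5 × 12/13 = 1248

φ(2535) = 1248


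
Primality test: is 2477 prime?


Check divisors up to sqrt(2477) = 49.7695
No divisors found.
2477 is prime.

Yes, 2477 is prime


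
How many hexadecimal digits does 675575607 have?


675575607 in base 16 = 28447737
Number of digits = 8

8 digits (base 16)


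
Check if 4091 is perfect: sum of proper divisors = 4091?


Proper divisors of 4091: 1
Sum = 1 = 1

No, 4091 is not perfect (1 ≠ 4091)


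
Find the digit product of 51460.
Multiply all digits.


5 × 1 × 4 × 6 × 0 = 0


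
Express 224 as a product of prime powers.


224 / 2 = 112
112 / 2 = 56
56 / 2 = 28
28 / 2 = 14
14 / 2 = 7
7 / 7 = 1
224 = 2^5 × 7


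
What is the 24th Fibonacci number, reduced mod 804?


F(k) mod 804 for k=1..24:
1, 1, 2, 3, 5, 8, 13, 21, 34, 55, 89, 144, 233, 377, 610, 183, 793, 172, 161, 333, 494, 23, 517, 540
F(24) mod 804 = 540


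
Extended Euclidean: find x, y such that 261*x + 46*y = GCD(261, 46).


Tabular extended Euclidean (each row: r = 261*s + 46*t):
r=261, s=1, t=0
r=46, s=0, t=1
q=5: r=31, s=1, t=-5   [261*(1) + 46*(-5) = 31]
q=1: r=15, s=-1, t=6   [261*(-1) + 46*(6) = 15]
q=2: r=1, s=3, t=-17   [261*(3) + 46*(-17) = 1]
q=15: r=0, s=-46, t=261   [261*(-46) + 46*(261) = 0]
GCD = 1; from the row with r=1: x=3, y=-17
Check: 261*(3) + 46*(-17) = 783 - 782 = 1

GCD = 1, x = 3, y = -17


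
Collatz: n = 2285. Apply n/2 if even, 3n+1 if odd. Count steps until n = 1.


2285 → 6856 → 3428 → 1714 → 857 → 2572 → 1286 → 643 → 1930 → 965 → 2896 → 1448 → 724 → 362 → 181 → 544 → 272 → 136 → 68 → 34 → 17 → 52 → 26 → 13 → 40 → 20 → 10 → 5 → 16 → 8 → 4 → 2 → 1
Total steps = 32

32 steps


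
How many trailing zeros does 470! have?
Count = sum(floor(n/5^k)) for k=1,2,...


floor(470/5) = 94
floor(470/25) = 18
floor(470/125) = 3
Total = 115

115 trailing zeros


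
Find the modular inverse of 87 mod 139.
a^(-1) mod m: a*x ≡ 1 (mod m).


Use the extended Euclidean algorithm on (139, 87); each row r = 139*s + 87*t:
r=139, s=1, t=0
r=87, s=0, t=1
q=1: r=52, s=1, t=-1   [139*(1) + 87*(-1) = 52]
q=1: r=35, s=-1, t=2   [139*(-1) + 87*(2) = 35]
q=1: r=17, s=2, t=-3   [139*(2) + 87*(-3) = 17]
q=2: r=1, s=-5, t=8   [139*(-5) + 87*(8) = 1]
q=17: r=0, s=87, t=-139   [139*(87) + 87*(-139) = 0]
GCD = 1 with t = 8, so 87*(8) ≡ 1 (mod 139)
Inverse = 8 mod 139 = 8
Check: 87 * 8 = 696 ≡ 1 (mod 139)

87^(-1) ≡ 8 (mod 139)


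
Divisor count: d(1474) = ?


1474 = 2^1 × 11^1 × 67^1
d(1474) = (1+1) × (1+1) × (1+1) = 8

8 divisors


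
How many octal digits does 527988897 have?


527988897 in base 8 = 3736074241
Number of digits = 10

10 digits (base 8)


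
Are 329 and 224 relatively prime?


Euclidean algorithm:
329 = 1 * 224 + 105
224 = 2 * 105 + 14
105 = 7 * 14 + 7
14 = 2 * 7 + 0
GCD(329, 224) = 7

No, not coprime (GCD = 7)


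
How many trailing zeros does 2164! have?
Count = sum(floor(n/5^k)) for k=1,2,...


floor(2164/5) = 432
floor(2164/25) = 86
floor(2164/125) = 17
floor(2164/625) = 3
Total = 538

538 trailing zeros


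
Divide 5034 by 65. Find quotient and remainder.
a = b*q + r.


5034 = 65 * 77 + 29
Check: 5005 + 29 = 5034

q = 77, r = 29
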